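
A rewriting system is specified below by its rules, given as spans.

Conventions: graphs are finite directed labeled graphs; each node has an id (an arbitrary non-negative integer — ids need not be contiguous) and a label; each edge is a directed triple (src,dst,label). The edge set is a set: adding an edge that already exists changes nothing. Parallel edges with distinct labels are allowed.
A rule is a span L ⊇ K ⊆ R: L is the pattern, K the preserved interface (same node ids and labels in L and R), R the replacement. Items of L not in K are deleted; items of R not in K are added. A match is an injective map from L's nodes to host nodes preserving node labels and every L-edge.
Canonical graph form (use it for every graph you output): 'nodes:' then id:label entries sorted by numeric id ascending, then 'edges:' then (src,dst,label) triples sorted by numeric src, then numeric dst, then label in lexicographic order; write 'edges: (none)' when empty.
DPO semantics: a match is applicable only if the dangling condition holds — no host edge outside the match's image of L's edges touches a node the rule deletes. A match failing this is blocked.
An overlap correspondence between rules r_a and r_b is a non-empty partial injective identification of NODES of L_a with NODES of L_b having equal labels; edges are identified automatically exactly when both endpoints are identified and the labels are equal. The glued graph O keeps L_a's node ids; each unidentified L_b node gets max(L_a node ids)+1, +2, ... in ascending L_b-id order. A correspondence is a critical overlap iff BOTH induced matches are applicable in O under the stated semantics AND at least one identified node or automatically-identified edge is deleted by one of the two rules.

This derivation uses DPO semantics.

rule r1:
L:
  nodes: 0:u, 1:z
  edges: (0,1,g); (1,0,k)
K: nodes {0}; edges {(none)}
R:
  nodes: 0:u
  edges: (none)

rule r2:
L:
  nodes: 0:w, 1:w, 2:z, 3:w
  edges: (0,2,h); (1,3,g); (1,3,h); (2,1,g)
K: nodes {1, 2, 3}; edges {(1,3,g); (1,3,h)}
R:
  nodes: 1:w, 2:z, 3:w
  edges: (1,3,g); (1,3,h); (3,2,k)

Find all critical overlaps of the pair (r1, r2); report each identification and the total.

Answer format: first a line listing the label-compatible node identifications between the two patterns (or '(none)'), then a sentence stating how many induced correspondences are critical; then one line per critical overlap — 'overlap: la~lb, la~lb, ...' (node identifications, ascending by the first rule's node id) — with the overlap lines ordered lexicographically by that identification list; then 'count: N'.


label-compatible node identifications between L(r1) and L(r2): 1~2
0 of the induced correspondences are critical overlaps of r1 and r2.
count: 0


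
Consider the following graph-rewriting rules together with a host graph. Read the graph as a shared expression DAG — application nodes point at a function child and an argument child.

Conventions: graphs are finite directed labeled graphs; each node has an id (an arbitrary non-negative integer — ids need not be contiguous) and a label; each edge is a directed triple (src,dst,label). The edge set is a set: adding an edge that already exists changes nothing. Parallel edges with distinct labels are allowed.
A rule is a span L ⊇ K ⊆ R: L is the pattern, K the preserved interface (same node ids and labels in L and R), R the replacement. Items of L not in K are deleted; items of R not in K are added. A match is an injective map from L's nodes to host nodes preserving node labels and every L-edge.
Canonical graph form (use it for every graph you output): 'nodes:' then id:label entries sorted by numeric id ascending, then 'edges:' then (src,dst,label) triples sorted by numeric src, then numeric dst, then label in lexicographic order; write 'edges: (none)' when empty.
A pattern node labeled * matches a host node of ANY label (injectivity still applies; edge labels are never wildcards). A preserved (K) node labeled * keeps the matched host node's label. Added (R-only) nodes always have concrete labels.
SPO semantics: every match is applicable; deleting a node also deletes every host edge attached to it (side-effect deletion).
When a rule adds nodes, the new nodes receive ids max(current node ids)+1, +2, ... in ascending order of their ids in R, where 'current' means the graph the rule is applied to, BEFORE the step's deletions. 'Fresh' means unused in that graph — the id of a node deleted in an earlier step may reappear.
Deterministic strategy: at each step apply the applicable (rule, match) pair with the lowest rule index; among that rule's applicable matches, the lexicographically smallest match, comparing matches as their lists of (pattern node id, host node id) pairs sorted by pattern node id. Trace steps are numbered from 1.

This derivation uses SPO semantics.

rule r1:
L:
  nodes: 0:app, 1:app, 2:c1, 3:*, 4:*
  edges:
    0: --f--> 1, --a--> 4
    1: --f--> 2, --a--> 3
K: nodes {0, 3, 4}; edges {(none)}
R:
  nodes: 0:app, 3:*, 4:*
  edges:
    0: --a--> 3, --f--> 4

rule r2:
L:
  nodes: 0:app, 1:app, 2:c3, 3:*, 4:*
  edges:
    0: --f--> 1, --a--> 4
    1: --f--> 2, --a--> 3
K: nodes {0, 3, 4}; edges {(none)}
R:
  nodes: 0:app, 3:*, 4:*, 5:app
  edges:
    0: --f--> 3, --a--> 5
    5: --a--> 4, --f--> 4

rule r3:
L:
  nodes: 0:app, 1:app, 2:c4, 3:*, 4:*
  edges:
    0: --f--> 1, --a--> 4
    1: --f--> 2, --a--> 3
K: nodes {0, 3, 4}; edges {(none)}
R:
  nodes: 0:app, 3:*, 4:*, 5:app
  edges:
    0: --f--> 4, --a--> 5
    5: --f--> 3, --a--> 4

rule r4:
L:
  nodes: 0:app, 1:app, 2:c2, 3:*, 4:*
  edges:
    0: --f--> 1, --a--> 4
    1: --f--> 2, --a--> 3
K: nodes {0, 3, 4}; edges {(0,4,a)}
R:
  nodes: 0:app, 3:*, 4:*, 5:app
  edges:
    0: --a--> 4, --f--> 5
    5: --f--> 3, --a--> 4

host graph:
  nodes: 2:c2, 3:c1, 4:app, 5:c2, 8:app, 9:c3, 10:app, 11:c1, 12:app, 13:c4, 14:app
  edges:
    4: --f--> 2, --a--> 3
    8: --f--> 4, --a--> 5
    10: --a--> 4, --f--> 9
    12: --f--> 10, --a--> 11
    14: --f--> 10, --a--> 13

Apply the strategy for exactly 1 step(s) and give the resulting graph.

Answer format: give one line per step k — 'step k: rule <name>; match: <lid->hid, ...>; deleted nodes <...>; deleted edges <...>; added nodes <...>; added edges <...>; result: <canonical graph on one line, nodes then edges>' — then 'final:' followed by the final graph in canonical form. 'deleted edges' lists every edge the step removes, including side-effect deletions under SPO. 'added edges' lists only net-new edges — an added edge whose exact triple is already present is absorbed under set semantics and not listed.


step 1: rule r2; match: 0->12, 1->10, 2->9, 3->4, 4->11; deleted nodes 9, 10; deleted edges (10,4,a); (10,9,f); (12,10,f); (12,11,a); (14,10,f); added nodes 15; added edges (12,4,f); (12,15,a); (15,11,a); (15,11,f); result: nodes: 2:c2, 3:c1, 4:app, 5:c2, 8:app, 11:c1, 12:app, 13:c4, 14:app, 15:app edges: (4,2,f); (4,3,a); (8,4,f); (8,5,a); (12,4,f); (12,15,a); (14,13,a); (15,11,a); (15,11,f)
final:
nodes: 2:c2, 3:c1, 4:app, 5:c2, 8:app, 11:c1, 12:app, 13:c4, 14:app, 15:app
edges: (4,2,f); (4,3,a); (8,4,f); (8,5,a); (12,4,f); (12,15,a); (14,13,a); (15,11,a); (15,11,f)


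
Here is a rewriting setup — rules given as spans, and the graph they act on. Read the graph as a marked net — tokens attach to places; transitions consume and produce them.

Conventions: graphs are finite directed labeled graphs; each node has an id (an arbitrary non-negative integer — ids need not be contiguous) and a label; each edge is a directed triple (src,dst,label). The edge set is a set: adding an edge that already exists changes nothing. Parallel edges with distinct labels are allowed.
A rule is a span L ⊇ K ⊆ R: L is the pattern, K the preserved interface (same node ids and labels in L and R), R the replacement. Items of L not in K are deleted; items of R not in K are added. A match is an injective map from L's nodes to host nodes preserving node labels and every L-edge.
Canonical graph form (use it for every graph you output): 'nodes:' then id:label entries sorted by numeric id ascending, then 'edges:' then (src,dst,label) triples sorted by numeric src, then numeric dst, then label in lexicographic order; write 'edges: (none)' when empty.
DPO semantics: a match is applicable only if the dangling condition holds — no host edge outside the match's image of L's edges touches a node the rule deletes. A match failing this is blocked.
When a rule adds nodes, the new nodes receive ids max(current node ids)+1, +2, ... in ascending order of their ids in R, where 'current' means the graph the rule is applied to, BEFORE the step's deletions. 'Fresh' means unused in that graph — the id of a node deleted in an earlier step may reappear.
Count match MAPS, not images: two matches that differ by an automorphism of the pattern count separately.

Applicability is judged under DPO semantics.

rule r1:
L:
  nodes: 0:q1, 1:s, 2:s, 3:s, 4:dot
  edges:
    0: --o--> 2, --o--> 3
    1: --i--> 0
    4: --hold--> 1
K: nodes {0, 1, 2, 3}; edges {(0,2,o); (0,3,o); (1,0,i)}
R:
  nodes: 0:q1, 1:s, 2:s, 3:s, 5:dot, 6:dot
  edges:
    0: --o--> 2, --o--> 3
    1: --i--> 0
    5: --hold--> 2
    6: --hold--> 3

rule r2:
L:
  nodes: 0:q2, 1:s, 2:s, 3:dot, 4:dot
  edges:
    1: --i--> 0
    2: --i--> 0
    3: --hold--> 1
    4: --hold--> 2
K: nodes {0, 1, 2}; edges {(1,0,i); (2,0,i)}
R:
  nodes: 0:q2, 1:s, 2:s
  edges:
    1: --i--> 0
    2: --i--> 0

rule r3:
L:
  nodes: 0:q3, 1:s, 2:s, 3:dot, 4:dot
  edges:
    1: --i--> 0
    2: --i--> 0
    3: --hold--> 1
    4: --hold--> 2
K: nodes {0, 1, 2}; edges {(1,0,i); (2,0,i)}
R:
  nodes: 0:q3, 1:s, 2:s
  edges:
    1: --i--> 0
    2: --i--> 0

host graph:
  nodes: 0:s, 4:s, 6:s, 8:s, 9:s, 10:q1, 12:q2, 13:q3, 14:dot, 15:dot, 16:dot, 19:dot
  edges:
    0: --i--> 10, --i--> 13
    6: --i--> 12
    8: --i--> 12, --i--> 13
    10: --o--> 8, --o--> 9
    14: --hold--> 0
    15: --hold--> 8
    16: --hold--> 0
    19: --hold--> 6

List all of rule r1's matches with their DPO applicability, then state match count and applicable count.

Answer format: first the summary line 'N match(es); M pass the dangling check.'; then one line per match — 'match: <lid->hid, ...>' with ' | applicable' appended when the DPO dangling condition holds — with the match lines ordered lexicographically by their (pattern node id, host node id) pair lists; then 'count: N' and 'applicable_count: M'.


4 match(es); 4 pass the dangling check.
match: 0->10, 1->0, 2->8, 3->9, 4->14 | applicable
match: 0->10, 1->0, 2->8, 3->9, 4->16 | applicable
match: 0->10, 1->0, 2->9, 3->8, 4->14 | applicable
match: 0->10, 1->0, 2->9, 3->8, 4->16 | applicable
count: 4
applicable_count: 4


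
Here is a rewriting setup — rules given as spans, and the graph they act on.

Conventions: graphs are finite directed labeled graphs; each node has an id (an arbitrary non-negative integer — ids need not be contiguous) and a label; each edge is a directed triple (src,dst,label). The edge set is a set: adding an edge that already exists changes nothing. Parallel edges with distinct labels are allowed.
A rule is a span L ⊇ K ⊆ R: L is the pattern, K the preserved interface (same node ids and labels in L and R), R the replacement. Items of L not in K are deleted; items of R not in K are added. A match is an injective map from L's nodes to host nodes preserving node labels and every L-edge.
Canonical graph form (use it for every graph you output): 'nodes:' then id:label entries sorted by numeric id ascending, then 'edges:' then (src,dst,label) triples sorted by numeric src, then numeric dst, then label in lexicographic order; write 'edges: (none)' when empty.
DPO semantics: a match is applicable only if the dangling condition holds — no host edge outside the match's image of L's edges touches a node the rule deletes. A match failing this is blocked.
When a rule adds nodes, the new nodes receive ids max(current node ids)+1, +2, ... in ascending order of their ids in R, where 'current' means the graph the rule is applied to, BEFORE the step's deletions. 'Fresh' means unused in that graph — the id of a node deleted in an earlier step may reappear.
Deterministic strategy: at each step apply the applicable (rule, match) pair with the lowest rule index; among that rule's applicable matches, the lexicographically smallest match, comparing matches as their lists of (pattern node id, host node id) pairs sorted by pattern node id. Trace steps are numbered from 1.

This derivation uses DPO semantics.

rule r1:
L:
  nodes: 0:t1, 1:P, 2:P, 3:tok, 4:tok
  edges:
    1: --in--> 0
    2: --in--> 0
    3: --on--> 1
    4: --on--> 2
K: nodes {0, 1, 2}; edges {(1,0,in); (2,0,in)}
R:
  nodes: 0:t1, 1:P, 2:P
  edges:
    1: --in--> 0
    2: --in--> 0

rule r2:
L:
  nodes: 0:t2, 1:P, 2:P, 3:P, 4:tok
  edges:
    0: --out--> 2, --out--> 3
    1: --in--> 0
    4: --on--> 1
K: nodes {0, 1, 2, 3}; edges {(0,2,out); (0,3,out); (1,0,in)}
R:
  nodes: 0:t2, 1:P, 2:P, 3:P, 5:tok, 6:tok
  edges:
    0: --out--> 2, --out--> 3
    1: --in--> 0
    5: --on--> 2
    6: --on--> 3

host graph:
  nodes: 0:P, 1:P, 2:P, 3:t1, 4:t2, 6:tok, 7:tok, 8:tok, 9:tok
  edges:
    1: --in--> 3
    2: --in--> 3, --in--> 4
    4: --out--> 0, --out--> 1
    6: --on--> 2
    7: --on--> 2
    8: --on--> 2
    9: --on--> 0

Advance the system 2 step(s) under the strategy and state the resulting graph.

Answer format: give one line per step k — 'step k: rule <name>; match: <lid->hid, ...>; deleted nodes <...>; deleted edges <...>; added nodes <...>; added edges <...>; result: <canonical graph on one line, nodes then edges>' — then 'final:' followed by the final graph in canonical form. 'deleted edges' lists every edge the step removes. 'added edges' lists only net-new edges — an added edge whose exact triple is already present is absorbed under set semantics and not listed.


step 1: rule r2; match: 0->4, 1->2, 2->0, 3->1, 4->6; deleted nodes 6; deleted edges (6,2,on); added nodes 10, 11; added edges (10,0,on); (11,1,on); result: nodes: 0:P, 1:P, 2:P, 3:t1, 4:t2, 7:tok, 8:tok, 9:tok, 10:tok, 11:tok edges: (1,3,in); (2,3,in); (2,4,in); (4,0,out); (4,1,out); (7,2,on); (8,2,on); (9,0,on); (10,0,on); (11,1,on)
step 2: rule r1; match: 0->3, 1->1, 2->2, 3->11, 4->7; deleted nodes 7, 11; deleted edges (7,2,on); (11,1,on); added nodes (none); added edges (none); result: nodes: 0:P, 1:P, 2:P, 3:t1, 4:t2, 8:tok, 9:tok, 10:tok edges: (1,3,in); (2,3,in); (2,4,in); (4,0,out); (4,1,out); (8,2,on); (9,0,on); (10,0,on)
final:
nodes: 0:P, 1:P, 2:P, 3:t1, 4:t2, 8:tok, 9:tok, 10:tok
edges: (1,3,in); (2,3,in); (2,4,in); (4,0,out); (4,1,out); (8,2,on); (9,0,on); (10,0,on)


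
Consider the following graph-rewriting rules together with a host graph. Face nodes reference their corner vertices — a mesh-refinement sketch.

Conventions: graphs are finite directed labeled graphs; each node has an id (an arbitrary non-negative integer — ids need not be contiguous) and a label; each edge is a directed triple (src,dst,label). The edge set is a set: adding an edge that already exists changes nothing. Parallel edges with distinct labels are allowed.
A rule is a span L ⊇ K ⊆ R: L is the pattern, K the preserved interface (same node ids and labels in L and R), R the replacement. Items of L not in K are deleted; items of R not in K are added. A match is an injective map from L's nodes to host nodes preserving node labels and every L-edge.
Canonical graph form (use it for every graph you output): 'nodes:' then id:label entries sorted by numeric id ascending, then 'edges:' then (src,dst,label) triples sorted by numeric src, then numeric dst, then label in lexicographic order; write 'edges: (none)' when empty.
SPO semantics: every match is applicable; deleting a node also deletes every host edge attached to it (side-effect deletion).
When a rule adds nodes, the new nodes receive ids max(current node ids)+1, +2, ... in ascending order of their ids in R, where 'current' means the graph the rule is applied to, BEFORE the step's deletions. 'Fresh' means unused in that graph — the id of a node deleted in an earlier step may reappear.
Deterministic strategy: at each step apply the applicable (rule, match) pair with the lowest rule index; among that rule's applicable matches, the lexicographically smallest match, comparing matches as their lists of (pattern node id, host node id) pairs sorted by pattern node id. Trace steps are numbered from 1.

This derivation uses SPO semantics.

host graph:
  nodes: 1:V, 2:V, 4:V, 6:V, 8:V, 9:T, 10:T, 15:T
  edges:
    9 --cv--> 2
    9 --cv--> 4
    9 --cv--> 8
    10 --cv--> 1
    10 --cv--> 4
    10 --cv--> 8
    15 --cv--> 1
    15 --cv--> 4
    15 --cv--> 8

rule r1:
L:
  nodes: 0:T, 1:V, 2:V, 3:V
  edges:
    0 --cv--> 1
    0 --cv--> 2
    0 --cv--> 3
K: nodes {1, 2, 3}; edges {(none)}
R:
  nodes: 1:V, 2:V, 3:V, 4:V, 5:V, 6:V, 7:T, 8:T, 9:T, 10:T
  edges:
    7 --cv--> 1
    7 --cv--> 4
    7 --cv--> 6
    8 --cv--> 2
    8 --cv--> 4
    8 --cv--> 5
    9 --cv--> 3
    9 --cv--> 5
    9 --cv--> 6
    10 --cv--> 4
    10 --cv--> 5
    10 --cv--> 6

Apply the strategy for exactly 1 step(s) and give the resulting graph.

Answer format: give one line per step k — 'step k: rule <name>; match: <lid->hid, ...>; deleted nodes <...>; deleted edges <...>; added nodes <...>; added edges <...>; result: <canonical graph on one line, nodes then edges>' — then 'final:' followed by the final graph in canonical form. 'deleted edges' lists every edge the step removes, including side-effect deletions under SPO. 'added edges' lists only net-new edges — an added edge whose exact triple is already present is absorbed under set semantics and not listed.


step 1: rule r1; match: 0->9, 1->2, 2->4, 3->8; deleted nodes 9; deleted edges (9,2,cv); (9,4,cv); (9,8,cv); added nodes 16, 17, 18, 19, 20, 21, 22; added edges (19,2,cv); (19,16,cv); (19,18,cv); (20,4,cv); (20,16,cv); (20,17,cv); (21,8,cv); (21,17,cv); (21,18,cv); (22,16,cv); (22,17,cv); (22,18,cv); result: nodes: 1:V, 2:V, 4:V, 6:V, 8:V, 10:T, 15:T, 16:V, 17:V, 18:V, 19:T, 20:T, 21:T, 22:T edges: (10,1,cv); (10,4,cv); (10,8,cv); (15,1,cv); (15,4,cv); (15,8,cv); (19,2,cv); (19,16,cv); (19,18,cv); (20,4,cv); (20,16,cv); (20,17,cv); (21,8,cv); (21,17,cv); (21,18,cv); (22,16,cv); (22,17,cv); (22,18,cv)
final:
nodes: 1:V, 2:V, 4:V, 6:V, 8:V, 10:T, 15:T, 16:V, 17:V, 18:V, 19:T, 20:T, 21:T, 22:T
edges: (10,1,cv); (10,4,cv); (10,8,cv); (15,1,cv); (15,4,cv); (15,8,cv); (19,2,cv); (19,16,cv); (19,18,cv); (20,4,cv); (20,16,cv); (20,17,cv); (21,8,cv); (21,17,cv); (21,18,cv); (22,16,cv); (22,17,cv); (22,18,cv)


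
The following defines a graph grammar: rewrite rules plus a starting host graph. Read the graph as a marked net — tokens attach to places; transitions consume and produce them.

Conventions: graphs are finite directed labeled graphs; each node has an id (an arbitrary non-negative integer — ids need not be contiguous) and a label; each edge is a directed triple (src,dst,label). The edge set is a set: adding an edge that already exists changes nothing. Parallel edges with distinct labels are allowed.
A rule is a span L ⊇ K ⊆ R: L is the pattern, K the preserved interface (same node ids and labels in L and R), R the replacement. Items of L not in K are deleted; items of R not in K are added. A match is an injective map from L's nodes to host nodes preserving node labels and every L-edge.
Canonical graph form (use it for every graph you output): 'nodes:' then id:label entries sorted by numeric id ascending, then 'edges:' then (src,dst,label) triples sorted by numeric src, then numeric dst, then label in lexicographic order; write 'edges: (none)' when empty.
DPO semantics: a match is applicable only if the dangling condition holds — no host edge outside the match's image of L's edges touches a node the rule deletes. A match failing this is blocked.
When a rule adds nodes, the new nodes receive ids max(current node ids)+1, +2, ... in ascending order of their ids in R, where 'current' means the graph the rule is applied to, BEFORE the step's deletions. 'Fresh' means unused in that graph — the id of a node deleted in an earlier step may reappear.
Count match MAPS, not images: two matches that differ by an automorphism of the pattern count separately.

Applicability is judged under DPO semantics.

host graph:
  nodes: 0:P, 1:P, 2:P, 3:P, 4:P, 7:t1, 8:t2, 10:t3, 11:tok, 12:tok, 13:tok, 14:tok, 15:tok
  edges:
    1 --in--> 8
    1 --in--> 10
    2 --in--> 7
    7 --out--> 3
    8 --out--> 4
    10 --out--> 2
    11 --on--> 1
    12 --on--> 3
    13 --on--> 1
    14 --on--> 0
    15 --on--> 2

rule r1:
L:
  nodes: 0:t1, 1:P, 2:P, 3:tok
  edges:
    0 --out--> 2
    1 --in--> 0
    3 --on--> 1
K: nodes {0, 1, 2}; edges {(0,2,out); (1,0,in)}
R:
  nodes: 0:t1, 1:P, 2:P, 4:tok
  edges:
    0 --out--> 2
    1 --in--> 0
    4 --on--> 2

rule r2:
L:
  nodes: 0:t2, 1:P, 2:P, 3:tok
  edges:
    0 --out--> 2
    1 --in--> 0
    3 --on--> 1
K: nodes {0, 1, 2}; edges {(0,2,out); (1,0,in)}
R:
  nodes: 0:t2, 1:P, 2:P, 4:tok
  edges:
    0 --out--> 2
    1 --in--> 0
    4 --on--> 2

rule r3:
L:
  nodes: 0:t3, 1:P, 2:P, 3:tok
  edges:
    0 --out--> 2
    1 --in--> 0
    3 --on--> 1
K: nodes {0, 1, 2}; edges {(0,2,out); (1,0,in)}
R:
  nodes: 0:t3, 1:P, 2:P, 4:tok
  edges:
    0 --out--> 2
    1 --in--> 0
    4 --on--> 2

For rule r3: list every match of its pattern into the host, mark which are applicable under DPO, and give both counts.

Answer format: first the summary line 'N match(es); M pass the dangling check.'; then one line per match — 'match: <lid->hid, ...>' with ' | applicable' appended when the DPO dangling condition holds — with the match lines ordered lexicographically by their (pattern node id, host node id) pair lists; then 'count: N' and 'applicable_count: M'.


2 match(es); 2 pass the dangling check.
match: 0->10, 1->1, 2->2, 3->11 | applicable
match: 0->10, 1->1, 2->2, 3->13 | applicable
count: 2
applicable_count: 2


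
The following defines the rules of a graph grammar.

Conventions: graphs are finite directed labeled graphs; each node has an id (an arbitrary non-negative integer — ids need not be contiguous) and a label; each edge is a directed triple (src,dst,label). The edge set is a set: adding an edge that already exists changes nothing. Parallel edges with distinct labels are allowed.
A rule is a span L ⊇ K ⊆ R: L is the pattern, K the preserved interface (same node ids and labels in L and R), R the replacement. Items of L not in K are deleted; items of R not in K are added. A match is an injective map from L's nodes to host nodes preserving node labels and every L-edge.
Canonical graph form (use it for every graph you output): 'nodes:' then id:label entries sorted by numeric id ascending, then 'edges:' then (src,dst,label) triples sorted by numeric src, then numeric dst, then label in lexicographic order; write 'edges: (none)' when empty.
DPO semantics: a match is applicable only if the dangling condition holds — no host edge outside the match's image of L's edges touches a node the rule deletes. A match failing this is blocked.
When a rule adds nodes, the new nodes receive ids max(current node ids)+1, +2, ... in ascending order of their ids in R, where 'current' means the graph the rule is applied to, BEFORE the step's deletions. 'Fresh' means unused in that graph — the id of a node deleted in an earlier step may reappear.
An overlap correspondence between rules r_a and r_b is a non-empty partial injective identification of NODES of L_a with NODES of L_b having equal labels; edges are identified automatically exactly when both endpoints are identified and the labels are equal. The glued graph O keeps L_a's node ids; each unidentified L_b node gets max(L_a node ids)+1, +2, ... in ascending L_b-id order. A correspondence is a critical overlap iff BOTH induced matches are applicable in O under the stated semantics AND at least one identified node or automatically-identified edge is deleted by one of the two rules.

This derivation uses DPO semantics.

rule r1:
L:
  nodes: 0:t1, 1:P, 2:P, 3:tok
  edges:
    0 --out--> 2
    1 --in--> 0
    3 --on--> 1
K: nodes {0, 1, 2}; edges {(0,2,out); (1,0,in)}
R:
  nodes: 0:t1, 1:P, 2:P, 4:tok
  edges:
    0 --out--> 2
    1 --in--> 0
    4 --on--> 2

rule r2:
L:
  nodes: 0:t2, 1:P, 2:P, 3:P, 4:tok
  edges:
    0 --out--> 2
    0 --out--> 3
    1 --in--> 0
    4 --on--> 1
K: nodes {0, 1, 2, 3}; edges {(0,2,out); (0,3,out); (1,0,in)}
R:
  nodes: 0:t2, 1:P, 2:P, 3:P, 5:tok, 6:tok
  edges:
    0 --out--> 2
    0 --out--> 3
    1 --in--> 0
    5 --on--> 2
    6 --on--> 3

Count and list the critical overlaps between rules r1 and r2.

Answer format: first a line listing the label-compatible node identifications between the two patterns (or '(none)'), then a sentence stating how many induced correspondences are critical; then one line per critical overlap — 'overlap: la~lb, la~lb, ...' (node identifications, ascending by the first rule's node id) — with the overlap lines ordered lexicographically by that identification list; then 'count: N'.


label-compatible node identifications between L(r1) and L(r2): 1~1, 1~2, 1~3, 2~1, 2~2, 2~3, 3~4
3 of the induced correspondences are critical overlaps of r1 and r2.
overlap: 1~1, 2~2, 3~4
overlap: 1~1, 2~3, 3~4
overlap: 1~1, 3~4
count: 3


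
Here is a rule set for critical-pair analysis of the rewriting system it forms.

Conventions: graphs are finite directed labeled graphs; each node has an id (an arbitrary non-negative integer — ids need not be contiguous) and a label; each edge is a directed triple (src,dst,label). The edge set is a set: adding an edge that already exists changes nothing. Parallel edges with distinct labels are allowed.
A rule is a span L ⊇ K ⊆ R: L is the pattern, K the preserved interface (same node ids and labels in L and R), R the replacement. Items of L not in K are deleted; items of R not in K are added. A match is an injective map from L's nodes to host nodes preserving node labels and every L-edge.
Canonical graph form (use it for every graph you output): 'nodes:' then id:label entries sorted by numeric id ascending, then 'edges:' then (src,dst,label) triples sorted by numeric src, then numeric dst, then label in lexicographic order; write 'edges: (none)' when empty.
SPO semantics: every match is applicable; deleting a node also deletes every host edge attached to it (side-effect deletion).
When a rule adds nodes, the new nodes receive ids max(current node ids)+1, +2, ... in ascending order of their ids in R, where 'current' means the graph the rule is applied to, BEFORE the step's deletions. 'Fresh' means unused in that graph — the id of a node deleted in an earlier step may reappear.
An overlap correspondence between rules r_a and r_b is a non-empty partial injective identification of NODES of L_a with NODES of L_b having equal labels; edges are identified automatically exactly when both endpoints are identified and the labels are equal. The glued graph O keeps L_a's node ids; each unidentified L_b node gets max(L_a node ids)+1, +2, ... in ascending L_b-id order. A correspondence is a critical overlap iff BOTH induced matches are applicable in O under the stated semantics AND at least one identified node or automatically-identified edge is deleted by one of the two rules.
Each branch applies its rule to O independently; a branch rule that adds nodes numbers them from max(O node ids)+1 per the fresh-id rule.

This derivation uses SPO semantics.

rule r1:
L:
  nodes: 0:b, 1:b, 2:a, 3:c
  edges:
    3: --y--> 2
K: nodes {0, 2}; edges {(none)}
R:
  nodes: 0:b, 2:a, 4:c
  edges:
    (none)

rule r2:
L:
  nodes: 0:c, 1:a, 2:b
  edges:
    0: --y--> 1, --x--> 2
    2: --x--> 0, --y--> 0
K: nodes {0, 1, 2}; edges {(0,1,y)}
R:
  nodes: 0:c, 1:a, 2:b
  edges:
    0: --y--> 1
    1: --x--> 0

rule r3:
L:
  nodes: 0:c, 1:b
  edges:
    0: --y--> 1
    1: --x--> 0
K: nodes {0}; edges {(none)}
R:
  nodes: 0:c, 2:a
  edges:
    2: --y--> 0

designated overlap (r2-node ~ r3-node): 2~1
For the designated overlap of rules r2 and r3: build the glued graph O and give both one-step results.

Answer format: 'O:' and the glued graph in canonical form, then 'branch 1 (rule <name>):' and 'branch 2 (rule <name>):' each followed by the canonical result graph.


O:
nodes: 0:c, 1:a, 2:b, 3:c
edges: (0,1,y); (0,2,x); (2,0,x); (2,0,y); (2,3,x); (3,2,y)
branch 1 (rule r2):
nodes: 0:c, 1:a, 2:b, 3:c
edges: (0,1,y); (1,0,x); (2,3,x); (3,2,y)
branch 2 (rule r3):
nodes: 0:c, 1:a, 3:c, 4:a
edges: (0,1,y); (4,3,y)


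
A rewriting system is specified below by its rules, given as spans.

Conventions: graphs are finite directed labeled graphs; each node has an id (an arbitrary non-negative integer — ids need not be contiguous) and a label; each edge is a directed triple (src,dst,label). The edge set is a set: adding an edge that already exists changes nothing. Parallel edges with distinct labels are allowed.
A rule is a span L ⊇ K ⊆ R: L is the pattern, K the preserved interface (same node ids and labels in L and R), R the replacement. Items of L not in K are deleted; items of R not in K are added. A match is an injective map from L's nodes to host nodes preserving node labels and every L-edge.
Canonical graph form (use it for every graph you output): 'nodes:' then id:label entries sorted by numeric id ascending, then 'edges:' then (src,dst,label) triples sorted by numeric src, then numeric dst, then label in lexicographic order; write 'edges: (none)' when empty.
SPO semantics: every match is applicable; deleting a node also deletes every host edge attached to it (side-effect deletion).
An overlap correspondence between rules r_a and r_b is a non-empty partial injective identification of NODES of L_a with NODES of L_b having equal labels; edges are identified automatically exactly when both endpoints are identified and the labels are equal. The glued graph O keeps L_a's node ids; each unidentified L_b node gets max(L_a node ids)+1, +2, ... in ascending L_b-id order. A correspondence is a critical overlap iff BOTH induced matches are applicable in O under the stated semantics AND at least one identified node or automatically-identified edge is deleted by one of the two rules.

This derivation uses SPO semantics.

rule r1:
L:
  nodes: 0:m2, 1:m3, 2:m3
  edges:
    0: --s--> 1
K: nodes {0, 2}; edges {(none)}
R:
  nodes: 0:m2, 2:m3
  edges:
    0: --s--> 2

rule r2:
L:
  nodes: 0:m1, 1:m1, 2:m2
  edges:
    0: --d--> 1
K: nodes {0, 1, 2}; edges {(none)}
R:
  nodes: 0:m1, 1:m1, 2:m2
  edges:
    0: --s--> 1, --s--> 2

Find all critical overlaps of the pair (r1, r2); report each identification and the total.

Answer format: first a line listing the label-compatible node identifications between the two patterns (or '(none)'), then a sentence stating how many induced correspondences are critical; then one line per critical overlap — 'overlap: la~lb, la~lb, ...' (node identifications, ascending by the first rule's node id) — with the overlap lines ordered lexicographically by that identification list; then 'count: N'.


label-compatible node identifications between L(r1) and L(r2): 0~2
0 of the induced correspondences are critical overlaps of r1 and r2.
count: 0


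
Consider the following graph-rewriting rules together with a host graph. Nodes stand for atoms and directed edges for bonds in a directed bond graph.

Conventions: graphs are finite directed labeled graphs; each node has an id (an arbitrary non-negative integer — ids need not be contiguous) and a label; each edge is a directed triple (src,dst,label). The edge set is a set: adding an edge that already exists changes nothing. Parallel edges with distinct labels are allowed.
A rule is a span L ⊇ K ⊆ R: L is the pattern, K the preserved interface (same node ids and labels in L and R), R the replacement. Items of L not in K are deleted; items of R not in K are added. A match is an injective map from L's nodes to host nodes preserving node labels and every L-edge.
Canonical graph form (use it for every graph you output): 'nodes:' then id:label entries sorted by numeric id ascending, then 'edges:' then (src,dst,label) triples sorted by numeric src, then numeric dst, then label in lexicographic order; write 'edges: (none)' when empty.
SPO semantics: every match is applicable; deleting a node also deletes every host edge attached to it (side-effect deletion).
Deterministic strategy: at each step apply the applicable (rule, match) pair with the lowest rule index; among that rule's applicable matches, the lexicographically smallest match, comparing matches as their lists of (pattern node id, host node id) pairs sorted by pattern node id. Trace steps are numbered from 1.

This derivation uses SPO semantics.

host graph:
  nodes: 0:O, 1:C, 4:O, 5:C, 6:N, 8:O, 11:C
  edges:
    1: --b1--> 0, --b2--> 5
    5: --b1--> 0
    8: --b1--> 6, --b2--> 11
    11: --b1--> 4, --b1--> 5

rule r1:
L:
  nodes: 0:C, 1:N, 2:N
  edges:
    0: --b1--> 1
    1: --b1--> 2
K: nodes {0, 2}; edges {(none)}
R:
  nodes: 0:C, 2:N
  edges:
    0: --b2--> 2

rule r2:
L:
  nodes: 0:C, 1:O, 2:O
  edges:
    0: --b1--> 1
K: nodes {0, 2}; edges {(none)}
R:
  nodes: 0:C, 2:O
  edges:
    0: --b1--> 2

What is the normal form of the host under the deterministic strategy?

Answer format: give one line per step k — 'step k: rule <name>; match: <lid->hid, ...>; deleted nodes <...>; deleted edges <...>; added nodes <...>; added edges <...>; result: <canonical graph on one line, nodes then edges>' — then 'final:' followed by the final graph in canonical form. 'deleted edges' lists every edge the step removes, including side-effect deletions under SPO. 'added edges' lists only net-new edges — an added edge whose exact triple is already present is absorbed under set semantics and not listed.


step 1: rule r2; match: 0->1, 1->0, 2->4; deleted nodes 0; deleted edges (1,0,b1); (5,0,b1); added nodes (none); added edges (1,4,b1); result: nodes: 1:C, 4:O, 5:C, 6:N, 8:O, 11:C edges: (1,4,b1); (1,5,b2); (8,6,b1); (8,11,b2); (11,4,b1); (11,5,b1)
step 2: rule r2; match: 0->1, 1->4, 2->8; deleted nodes 4; deleted edges (1,4,b1); (11,4,b1); added nodes (none); added edges (1,8,b1); result: nodes: 1:C, 5:C, 6:N, 8:O, 11:C edges: (1,5,b2); (1,8,b1); (8,6,b1); (8,11,b2); (11,5,b1)
final:
nodes: 1:C, 5:C, 6:N, 8:O, 11:C
edges: (1,5,b2); (1,8,b1); (8,6,b1); (8,11,b2); (11,5,b1)


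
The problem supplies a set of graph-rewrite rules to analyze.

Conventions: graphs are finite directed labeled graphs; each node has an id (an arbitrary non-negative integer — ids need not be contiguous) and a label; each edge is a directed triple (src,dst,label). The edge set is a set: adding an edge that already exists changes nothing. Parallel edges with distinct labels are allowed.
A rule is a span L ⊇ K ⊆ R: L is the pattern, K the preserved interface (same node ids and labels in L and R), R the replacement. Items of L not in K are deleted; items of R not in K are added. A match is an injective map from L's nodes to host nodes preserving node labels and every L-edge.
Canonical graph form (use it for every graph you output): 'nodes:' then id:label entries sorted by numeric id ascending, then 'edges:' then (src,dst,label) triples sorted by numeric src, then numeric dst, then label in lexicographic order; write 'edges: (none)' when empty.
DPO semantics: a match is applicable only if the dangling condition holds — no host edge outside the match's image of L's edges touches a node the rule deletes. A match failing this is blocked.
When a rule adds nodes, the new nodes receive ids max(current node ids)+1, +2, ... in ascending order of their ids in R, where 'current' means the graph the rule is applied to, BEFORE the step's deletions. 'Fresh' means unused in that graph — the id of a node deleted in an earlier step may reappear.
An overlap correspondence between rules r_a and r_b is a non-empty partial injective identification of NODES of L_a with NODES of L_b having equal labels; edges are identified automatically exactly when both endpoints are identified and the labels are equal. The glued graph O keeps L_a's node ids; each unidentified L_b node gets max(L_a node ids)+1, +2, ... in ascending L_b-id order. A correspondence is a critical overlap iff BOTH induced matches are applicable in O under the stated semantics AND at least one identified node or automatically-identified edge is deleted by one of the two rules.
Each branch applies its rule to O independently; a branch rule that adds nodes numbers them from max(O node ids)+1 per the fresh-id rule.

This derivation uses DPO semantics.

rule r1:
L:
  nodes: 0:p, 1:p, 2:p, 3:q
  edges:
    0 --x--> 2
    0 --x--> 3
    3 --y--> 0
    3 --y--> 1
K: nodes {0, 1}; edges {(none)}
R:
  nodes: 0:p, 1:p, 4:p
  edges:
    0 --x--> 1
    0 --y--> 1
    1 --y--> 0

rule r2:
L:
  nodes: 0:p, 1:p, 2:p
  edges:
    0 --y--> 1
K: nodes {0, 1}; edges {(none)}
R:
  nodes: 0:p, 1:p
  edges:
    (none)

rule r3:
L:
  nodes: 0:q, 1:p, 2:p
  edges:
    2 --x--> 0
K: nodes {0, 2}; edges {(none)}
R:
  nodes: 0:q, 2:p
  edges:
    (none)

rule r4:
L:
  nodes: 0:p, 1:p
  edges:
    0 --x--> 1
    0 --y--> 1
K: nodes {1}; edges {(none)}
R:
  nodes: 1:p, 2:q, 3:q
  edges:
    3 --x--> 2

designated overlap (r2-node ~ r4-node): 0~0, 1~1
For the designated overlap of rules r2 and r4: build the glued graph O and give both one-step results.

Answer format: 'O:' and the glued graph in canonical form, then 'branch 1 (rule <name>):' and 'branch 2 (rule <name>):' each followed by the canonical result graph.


O:
nodes: 0:p, 1:p, 2:p
edges: (0,1,x); (0,1,y)
branch 1 (rule r2):
nodes: 0:p, 1:p
edges: (0,1,x)
branch 2 (rule r4):
nodes: 1:p, 2:p, 3:q, 4:q
edges: (4,3,x)


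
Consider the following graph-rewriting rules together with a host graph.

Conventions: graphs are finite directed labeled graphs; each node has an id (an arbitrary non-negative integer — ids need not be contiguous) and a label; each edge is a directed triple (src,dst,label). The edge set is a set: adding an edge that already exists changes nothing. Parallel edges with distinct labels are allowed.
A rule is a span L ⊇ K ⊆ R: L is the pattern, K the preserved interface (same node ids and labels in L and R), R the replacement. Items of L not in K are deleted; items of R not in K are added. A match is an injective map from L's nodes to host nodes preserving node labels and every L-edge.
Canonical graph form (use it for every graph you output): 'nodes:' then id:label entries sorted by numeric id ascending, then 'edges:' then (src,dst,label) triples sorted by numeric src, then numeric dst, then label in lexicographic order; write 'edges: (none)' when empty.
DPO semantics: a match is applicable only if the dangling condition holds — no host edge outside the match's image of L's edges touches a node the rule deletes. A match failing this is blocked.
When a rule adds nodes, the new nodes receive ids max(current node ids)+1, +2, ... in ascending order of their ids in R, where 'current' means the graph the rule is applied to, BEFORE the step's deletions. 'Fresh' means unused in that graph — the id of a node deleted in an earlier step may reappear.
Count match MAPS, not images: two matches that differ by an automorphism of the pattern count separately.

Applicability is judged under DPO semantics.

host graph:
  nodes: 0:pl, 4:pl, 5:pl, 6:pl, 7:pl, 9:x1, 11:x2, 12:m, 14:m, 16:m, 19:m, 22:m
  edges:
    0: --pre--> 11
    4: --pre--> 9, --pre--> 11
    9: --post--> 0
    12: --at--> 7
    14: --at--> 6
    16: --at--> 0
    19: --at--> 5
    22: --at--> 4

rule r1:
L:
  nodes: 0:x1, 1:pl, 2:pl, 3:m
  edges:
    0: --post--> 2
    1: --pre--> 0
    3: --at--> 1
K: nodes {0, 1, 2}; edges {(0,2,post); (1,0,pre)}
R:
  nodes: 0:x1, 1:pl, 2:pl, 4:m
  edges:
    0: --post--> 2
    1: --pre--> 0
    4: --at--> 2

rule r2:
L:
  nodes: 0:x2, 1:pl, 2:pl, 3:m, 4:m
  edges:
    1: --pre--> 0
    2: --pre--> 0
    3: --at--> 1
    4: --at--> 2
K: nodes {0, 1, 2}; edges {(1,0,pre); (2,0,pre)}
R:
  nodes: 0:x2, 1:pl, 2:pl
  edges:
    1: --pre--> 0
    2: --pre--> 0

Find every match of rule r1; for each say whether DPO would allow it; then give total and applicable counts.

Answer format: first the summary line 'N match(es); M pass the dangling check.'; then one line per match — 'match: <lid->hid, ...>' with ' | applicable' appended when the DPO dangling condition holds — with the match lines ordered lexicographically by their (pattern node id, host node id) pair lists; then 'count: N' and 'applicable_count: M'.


1 match(es); 1 pass the dangling check.
match: 0->9, 1->4, 2->0, 3->22 | applicable
count: 1
applicable_count: 1
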